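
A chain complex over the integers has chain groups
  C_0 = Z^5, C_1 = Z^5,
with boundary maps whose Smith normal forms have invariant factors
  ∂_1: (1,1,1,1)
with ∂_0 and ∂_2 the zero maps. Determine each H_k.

H_0 = Z,  H_1 = Z.

H_0: b_0 = 5 − 0 − 4 = 1; torsion from ∂_1 factors > 1: none. So H_0 = Z.
H_1: b_1 = 5 − 4 − 0 = 1; torsion from ∂_2 factors > 1: none. So H_1 = Z.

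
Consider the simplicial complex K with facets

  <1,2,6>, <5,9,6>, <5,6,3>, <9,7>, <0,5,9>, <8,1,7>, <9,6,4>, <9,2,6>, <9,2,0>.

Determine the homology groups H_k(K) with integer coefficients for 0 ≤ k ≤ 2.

H_0 ≅ Z,  H_1 ≅ Z,  H_2 = 0.

Order the vertices as 0 < 1 < 2 < 3 < 4 < 5 < 6 < 7 < 8 < 9. Listing each simplex with vertices in this order, K has dimension 2 with simplices:

  0-simplices (10): [0], [1], [2], [3], [4], [5], [6], [7], [8], [9]
  1-simplices (18): [0,2], [0,5], [0,9], [1,2], [1,6], [1,7], [1,8], [2,6], [2,9], [3,5], [3,6], [4,6], [4,9], [5,6], [5,9], [6,9], [7,8], [7,9]
  2-simplices (8): [0,2,9], [0,5,9], [1,2,6], [1,7,8], [2,6,9], [3,5,6], [4,6,9], [5,6,9]

Hence C_0 ≅ Z^10, C_1 ≅ Z^18, C_2 ≅ Z^8.

The boundary map ∂_1: C_1 → C_0 is given by ∂[p,q] = [q] − [p]. For instance
  ∂[0,9] = [9] − [0].
The 10×18 boundary matrix has rank 9 and Smith normal form diag(1,1,1,1,1,1,1,1,1).

Boundary ∂_2: C_2 → C_1 maps a triangle to the signed sum of its edges. For instance
  ∂[1,7,8] = [7,8] − [1,8] + [1,7],
  ∂[3,5,6] = [5,6] − [3,6] + [3,5].
The resulting 18×8 matrix has rank 8, and its Smith normal form has invariant factors (1,1,1,1,1,1,1,1).

Computing H_k = (kernel of ∂_k) / (image of ∂_{k+1}):

  H_0: rank C_0 − rank ∂_1 = 10 − 9 = 1, and the invariant factors of ∂_1 are all 1, so H_0 = Z.
  H_1: rank ker ∂_1 − rank ∂_2 = (18 − 9) − 8 = 1, and the invariant factors of ∂_2 are all 1, so H_1 = Z.
  H_2: rank ker ∂_2 − rank ∂_3 = (8 − 8) − 0 = 0, and there is no ∂_3, so H_2 = 0.

As a check, the Euler characteristic is 10 − 18 + 8 = 0, which agrees with 1 − 1 + 0 = 0.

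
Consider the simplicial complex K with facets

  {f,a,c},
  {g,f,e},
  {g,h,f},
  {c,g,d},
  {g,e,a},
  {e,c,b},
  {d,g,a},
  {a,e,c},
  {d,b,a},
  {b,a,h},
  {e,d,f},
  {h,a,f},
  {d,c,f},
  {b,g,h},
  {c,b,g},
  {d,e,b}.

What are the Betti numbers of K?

b_0 = 1, b_1 = 2, b_2 = 1.

Take the total order a < b < c < d < e < f < g < h on the vertex set. Then K (dimension 2) consists of the simplices:

  0-simplices (8): a, b, c, d, e, f, g, h
  1-simplices (24): ab, ac, ad, ae, af, ag, ah, bc, bd, be, bg, bh, cd, ce, cf, cg, de, df, dg, ef, eg, fg, fh, gh
  2-simplices (16): abd, abh, ace, acf, adg, aeg, afh, bce, bcg, bde, bgh, cdf, cdg, def, efg, fgh

giving chain groups C_0 ≅ Z^8, C_1 ≅ Z^24, C_2 ≅ Z^16.

The boundary map ∂_1: C_1 → C_0 sends each edge [p,q] (with p < q) to q − p. For instance
  ∂df = f − d.
This gives a 8×24 integer matrix of rank 7; reducing to Smith normal form yields diagonal entries (1,1,1,1,1,1,1).

Boundary ∂_2: C_2 → C_1 acts by ∂[p,q,r] = [q,r] − [p,r] + [p,q]. For instance
  ∂bce = ce − be + bc,
  ∂efg = fg − eg + ef.
As a 24×16 matrix over Z this has rank 15, with invariant factors (1,1,1,1,1,1,1,1,1,1,1,1,1,1,1).

Computing H_k = (kernel of ∂_k) / (image of ∂_{k+1}):

  H_0: rank C_0 − rank ∂_1 = 8 − 7 = 1, and the invariant factors of ∂_1 are all 1, so H_0 = Z.
  H_1: rank ker ∂_1 − rank ∂_2 = (24 − 7) − 15 = 2, and the invariant factors of ∂_2 are all 1, so H_1 = Z^2.
  H_2: rank ker ∂_2 − rank ∂_3 = (16 − 15) − 0 = 1, and there is no ∂_3, so H_2 = Z.

As a check, the Euler characteristic is 8 − 24 + 16 = 0, which agrees with 1 − 2 + 1 = 0.

Hence the Betti numbers are b_0 = 1, b_1 = 2, b_2 = 1.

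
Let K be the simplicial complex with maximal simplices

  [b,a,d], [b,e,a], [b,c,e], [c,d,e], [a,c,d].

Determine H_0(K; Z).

Order the vertices as a < b < c < d < e. Listing each simplex with vertices in this order, K has dimension 2 with simplices:

  0-simplices (5): a, b, c, d, e
  1-simplices (10): ab, ac, ad, ae, bc, bd, be, cd, ce, de
  2-simplices (5): abd, abe, acd, bce, cde

giving chain groups C_0 ≅ Z^5, C_1 ≅ Z^10, C_2 ≅ Z^5.

Boundary ∂_1: C_1 → C_0 is given by ∂[p,q] = [q] − [p].
The resulting 5×10 matrix has rank 4, and its Smith normal form has invariant factors (1,1,1,1).

∂_2: C_2 → C_1 sends each 2-simplex [p,q,r] to [q,r] − [p,r] + [p,q]. For instance
  ∂bce = ce − be + bc,
  ∂abe = be − ae + ab.
The 10×5 boundary matrix has rank 5 and Smith normal form diag(1,1,1,1,1).

Reading off H_k = ker ∂_k / im ∂_{k+1}:

  H_0: rank C_0 − rank ∂_1 = 5 − 4 = 1, and the invariant factors of ∂_1 are all 1, so H_0 = Z.

(K is a triangulation of the Möbius band.)

H_0 ≅ Z.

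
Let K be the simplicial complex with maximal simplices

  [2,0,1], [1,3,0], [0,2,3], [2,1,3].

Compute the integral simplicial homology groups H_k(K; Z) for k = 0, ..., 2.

Order the vertices as 0 < 1 < 2 < 3. Listing each simplex with vertices in this order, K has dimension 2 with simplices:

  0-simplices (4): [0], [1], [2], [3]
  1-simplices (6): [0,1], [0,2], [0,3], [1,2], [1,3], [2,3]
  2-simplices (4): [0,1,2], [0,1,3], [0,2,3], [1,2,3]

Hence C_0 ≅ Z^4, C_1 ≅ Z^6, C_2 ≅ Z^4.

∂_1: C_1 → C_0 maps an edge to its endpoints' difference, ∂[p,q] = q − p. For instance
  ∂[1,2] = [2] − [1].
This gives a 4×6 integer matrix of rank 3; reducing to Smith normal form yields diagonal entries (1,1,1).

The boundary map ∂_2: C_2 → C_1 acts by ∂[p,q,r] = [q,r] − [p,r] + [p,q]. For instance
  ∂[0,2,3] = [2,3] − [0,3] + [0,2],
  ∂[1,2,3] = [2,3] − [1,3] + [1,2].
The 6×4 boundary matrix has rank 3 and Smith normal form diag(1,1,1).

Computing H_k = (kernel of ∂_k) / (image of ∂_{k+1}):

  H_0: rank C_0 − rank ∂_1 = 4 − 3 = 1, and the invariant factors of ∂_1 are all 1, so H_0 = Z.
  H_1: rank ker ∂_1 − rank ∂_2 = (6 − 3) − 3 = 0, and the invariant factors of ∂_2 are all 1, so H_1 = 0.
  H_2: rank ker ∂_2 − rank ∂_3 = (4 − 3) − 0 = 1, and there is no ∂_3, so H_2 = Z.

As a check, the Euler characteristic is 4 − 6 + 4 = 2, which agrees with 1 − 0 + 1 = 2.

H_0 = Z,  H_1 = 0,  H_2 = Z.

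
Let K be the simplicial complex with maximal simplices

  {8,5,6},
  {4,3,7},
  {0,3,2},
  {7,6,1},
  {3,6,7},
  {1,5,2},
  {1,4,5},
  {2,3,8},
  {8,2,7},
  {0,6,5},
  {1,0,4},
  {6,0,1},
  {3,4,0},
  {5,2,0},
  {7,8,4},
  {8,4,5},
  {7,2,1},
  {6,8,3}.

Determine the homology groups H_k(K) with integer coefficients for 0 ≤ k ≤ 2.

H_0 ≅ Z,  H_1 ≅ Z ⊕ Z/2Z,  H_2 = 0.

Take the total order 0 < 1 < 2 < 3 < 4 < 5 < 6 < 7 < 8 on the vertex set. Then K (dimension 2) consists of the simplices:

  0-simplices (9): [0], [1], [2], [3], [4], [5], [6], [7], [8]
  1-simplices (27): (27 of them)
  2-simplices (18): [0,1,4], [0,1,6], [0,2,3], [0,2,5], [0,3,4], [0,5,6], [1,2,5], [1,2,7], [1,4,5], [1,6,7], [2,3,8], [2,7,8], [3,4,7], [3,6,7], [3,6,8], [4,5,8], [4,7,8], [5,6,8]

giving chain groups C_0 ≅ Z^9, C_1 ≅ Z^27, C_2 ≅ Z^18.

Boundary ∂_1: C_1 → C_0 is given by ∂[p,q] = [q] − [p]. For instance
  ∂[2,7] = [7] − [2].
The resulting 9×27 matrix has rank 8, and its Smith normal form has invariant factors (1,1,1,1,1,1,1,1).

The boundary map ∂_2: C_2 → C_1 acts by ∂[p,q,r] = [q,r] − [p,r] + [p,q]. For instance
  ∂[0,3,4] = [3,4] − [0,4] + [0,3],
  ∂[2,3,8] = [3,8] − [2,8] + [2,3].
The 27×18 boundary matrix has rank 18 and Smith normal form diag(1,1,1,1,1,1,1,1,1,1,1,1,1,1,1,1,1,2).

Computing H_k = (kernel of ∂_k) / (image of ∂_{k+1}):

  H_0: rank C_0 − rank ∂_1 = 9 − 8 = 1, and the invariant factors of ∂_1 are all 1, so H_0 = Z.
  H_1: rank ker ∂_1 − rank ∂_2 = (27 − 8) − 18 = 1, and ∂_2 has invariant factor 2 > 1, so H_1 = Z ⊕ Z/2Z.
  H_2: rank ker ∂_2 − rank ∂_3 = (18 − 18) − 0 = 0, and there is no ∂_3, so H_2 = 0.

As a check, the Euler characteristic is 9 − 27 + 18 = 0, which agrees with 1 − 1 + 0 = 0.
(K is a triangulation of the Klein bottle.)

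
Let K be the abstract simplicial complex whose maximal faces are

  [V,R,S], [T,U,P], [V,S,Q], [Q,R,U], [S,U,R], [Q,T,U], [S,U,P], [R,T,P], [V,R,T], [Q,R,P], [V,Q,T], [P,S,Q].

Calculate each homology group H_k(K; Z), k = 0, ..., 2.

Fix the vertex order P < Q < R < S < T < U < V and write every simplex with vertices in increasing order. Then dim K = 2 and the simplices of K are:

  0-simplices (7): P, Q, R, S, T, U, V
  1-simplices (18): PQ, PR, PS, PT, PU, QR, QS, QT, QU, QV, RS, RT, RU, RV, SU, SV, TU, TV
  2-simplices (12): PQR, PQS, PRT, PSU, PTU, QRU, QSV, QTU, QTV, RSU, RSV, RTV

giving chain groups C_0 ≅ Z^7, C_1 ≅ Z^18, C_2 ≅ Z^12.

The boundary map ∂_1: C_1 → C_0 is given by ∂[p,q] = [q] − [p]. For instance
  ∂RU = U − R.
The resulting 7×18 matrix has rank 6, and its Smith normal form has invariant factors (1,1,1,1,1,1).

The boundary map ∂_2: C_2 → C_1 maps a triangle to the signed sum of its edges. For instance
  ∂PQS = QS − PS + PQ,
  ∂QSV = SV − QV + QS.
This gives a 18×12 integer matrix of rank 12; reducing to Smith normal form yields diagonal entries (1,1,1,1,1,1,1,1,1,1,1,2).

From H_k ≅ ker(∂_k) / im(∂_{k+1}) we obtain:

  H_0: rank C_0 − rank ∂_1 = 7 − 6 = 1, and the invariant factors of ∂_1 are all 1, so H_0 = Z.
  H_1: rank ker ∂_1 − rank ∂_2 = (18 − 6) − 12 = 0, and ∂_2 has invariant factor 2 > 1, so H_1 = Z_2.
  H_2: rank ker ∂_2 − rank ∂_3 = (12 − 12) − 0 = 0, and there is no ∂_3, so H_2 = 0.

As a check, the Euler characteristic is 7 − 18 + 12 = 1, which agrees with 1 − 0 + 0 = 1.

H_0 ≅ Z,  H_1 ≅ Z_2,  H_2 = 0.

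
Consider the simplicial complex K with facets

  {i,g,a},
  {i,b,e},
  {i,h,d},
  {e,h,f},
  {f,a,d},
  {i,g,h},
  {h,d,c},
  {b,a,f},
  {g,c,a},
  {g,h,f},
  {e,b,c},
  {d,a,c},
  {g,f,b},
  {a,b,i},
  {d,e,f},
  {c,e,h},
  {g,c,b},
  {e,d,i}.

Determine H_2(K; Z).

H_2 = 0.

Fix the vertex order a < b < c < d < e < f < g < h < i and write every simplex with vertices in increasing order. Then dim K = 2 and the simplices of K are:

  0-simplices (9): a, b, c, d, e, f, g, h, i
  1-simplices (27): ab, ac, ad, af, ag, ai, bc, be, bf, bg, bi, cd, ce, cg, ch, de, df, dh, di, ef, eh, ei, fg, fh, gh, gi, hi
  2-simplices (18): abf, abi, acd, acg, adf, agi, bce, bcg, bei, bfg, cdh, ceh, def, dei, dhi, efh, fgh, ghi

Hence C_0 ≅ Z^9, C_1 ≅ Z^27, C_2 ≅ Z^18.

∂_1: C_1 → C_0 maps an edge to its endpoints' difference, ∂[p,q] = q − p.
This gives a 9×27 integer matrix of rank 8; reducing to Smith normal form yields diagonal entries (1,1,1,1,1,1,1,1).

Boundary ∂_2: C_2 → C_1 maps a triangle to the signed sum of its edges. For instance
  ∂abf = bf − af + ab,
  ∂bei = ei − bi + be.
The 27×18 boundary matrix has rank 18 and Smith normal form diag(1,1,1,1,1,1,1,1,1,1,1,1,1,1,1,1,1,2).

Computing H_k = (kernel of ∂_k) / (image of ∂_{k+1}):

  H_2: rank ker ∂_2 − rank ∂_3 = (18 − 18) − 0 = 0, and there is no ∂_3, so H_2 ≅ 0.

(K is a triangulation of the Klein bottle.)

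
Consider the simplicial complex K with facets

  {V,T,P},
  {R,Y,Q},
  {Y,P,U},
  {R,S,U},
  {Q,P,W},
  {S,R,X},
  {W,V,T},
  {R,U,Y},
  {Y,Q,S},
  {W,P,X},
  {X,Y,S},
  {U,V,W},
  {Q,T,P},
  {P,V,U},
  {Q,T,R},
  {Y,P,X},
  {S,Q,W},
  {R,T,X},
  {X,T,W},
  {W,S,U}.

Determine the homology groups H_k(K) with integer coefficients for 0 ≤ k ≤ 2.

Fix the vertex order P < Q < R < S < T < U < V < W < X < Y and write every simplex with vertices in increasing order. Then dim K = 2 and the simplices of K are:

  0-simplices (10): P, Q, R, S, T, U, V, W, X, Y
  1-simplices (30): PQ, PT, PU, PV, PW, PX, PY, QR, QS, QT, QW, QY, RS, RT, RU, RX, RY, SU, SW, SX, SY, TV, TW, TX, UV, UW, UY, VW, WX, XY
  2-simplices (20): PQT, PQW, PTV, PUV, PUY, PWX, PXY, QRT, QRY, QSW, QSY, RSU, RSX, RTX, RUY, SUW, SXY, TVW, TWX, UVW

so the chain groups are C_0 ≅ Z^10, C_1 ≅ Z^30, C_2 ≅ Z^20.

The boundary map ∂_1: C_1 → C_0 sends each edge [p,q] (with p < q) to q − p. For instance
  ∂PT = T − P.
The 10×30 boundary matrix has rank 9 and Smith normal form diag(1,1,1,1,1,1,1,1,1).

The boundary map ∂_2: C_2 → C_1 sends each 2-simplex [p,q,r] to [q,r] − [p,r] + [p,q]. For instance
  ∂TWX = WX − TX + TW,
  ∂PXY = XY − PY + PX.
This gives a 30×20 integer matrix of rank 20; reducing to Smith normal form yields diagonal entries (1,1,1,1,1,1,1,1,1,1,1,1,1,1,1,1,1,1,1,2).

Computing H_k = (kernel of ∂_k) / (image of ∂_{k+1}):

  H_0: rank C_0 − rank ∂_1 = 10 − 9 = 1, and the invariant factors of ∂_1 are all 1, so H_0 ≅ Z.
  H_1: rank ker ∂_1 − rank ∂_2 = (30 − 9) − 20 = 1, and ∂_2 has invariant factor 2 > 1, so H_1 ≅ Z ⊕ Z/2Z.
  H_2: rank ker ∂_2 − rank ∂_3 = (20 − 20) − 0 = 0, and there is no ∂_3, so H_2 ≅ 0.

As a check, the Euler characteristic is 10 − 30 + 20 = 0, which agrees with 1 − 1 + 0 = 0.
(K is a triangulation of the Klein bottle.)

H_0 ≅ Z,  H_1 ≅ Z ⊕ Z/2Z,  H_2 = 0.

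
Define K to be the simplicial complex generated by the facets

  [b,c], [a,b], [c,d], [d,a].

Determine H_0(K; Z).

H_0 = Z.

Order the vertices as a < b < c < d. Listing each simplex with vertices in this order, K has dimension 1 with simplices:

  0-simplices (4): a, b, c, d
  1-simplices (4): ab, ad, bc, cd

giving chain groups C_0 ≅ Z^4, C_1 ≅ Z^4.

The boundary map ∂_1: C_1 → C_0 is given by ∂[p,q] = [q] − [p]. For instance
  ∂ad = d − a.
The 4×4 boundary matrix has rank 3 and Smith normal form diag(1,1,1).

Now H_k = ker ∂_k / im ∂_{k+1}, so:

  H_0: rank C_0 − rank ∂_1 = 4 − 3 = 1, and the invariant factors of ∂_1 are all 1, so H_0 = Z.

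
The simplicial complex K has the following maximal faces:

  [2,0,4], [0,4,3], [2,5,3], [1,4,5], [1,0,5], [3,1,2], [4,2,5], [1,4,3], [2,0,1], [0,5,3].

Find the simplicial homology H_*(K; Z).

Order the vertices as 0 < 1 < 2 < 3 < 4 < 5. Listing each simplex with vertices in this order, K has dimension 2 with simplices:

  0-simplices (6): [0], [1], [2], [3], [4], [5]
  1-simplices (15): [0,1], [0,2], [0,3], [0,4], [0,5], [1,2], [1,3], [1,4], [1,5], [2,3], [2,4], [2,5], [3,4], [3,5], [4,5]
  2-simplices (10): [0,1,2], [0,1,5], [0,2,4], [0,3,4], [0,3,5], [1,2,3], [1,3,4], [1,4,5], [2,3,5], [2,4,5]

Hence C_0 ≅ Z^6, C_1 ≅ Z^15, C_2 ≅ Z^10.

The boundary map ∂_1: C_1 → C_0 sends each edge [p,q] (with p < q) to q − p.
The resulting 6×15 matrix has rank 5, and its Smith normal form has invariant factors (1,1,1,1,1).

The boundary map ∂_2: C_2 → C_1 acts by ∂[p,q,r] = [q,r] − [p,r] + [p,q]. For instance
  ∂[0,2,4] = [2,4] − [0,4] + [0,2],
  ∂[0,3,5] = [3,5] − [0,5] + [0,3].
The 15×10 boundary matrix has rank 10 and Smith normal form diag(1,1,1,1,1,1,1,1,1,2).

Reading off H_k = ker ∂_k / im ∂_{k+1}:

  H_0: rank C_0 − rank ∂_1 = 6 − 5 = 1, and the invariant factors of ∂_1 are all 1, so H_0 = Z.
  H_1: rank ker ∂_1 − rank ∂_2 = (15 − 5) − 10 = 0, and ∂_2 has invariant factor 2 > 1, so H_1 = Z_2.
  H_2: rank ker ∂_2 − rank ∂_3 = (10 − 10) − 0 = 0, and there is no ∂_3, so H_2 = 0.

H_0 = Z,  H_1 = Z_2,  H_2 = 0.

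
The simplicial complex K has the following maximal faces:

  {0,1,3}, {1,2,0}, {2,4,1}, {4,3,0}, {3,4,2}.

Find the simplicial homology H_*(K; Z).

H_0 ≅ Z,  H_1 ≅ Z,  H_2 = 0.

K has 5 vertices, 10 edges, 5 triangles.
rank ∂_0 = 0, rank ∂_1 = 4 ⇒ b_0 = 5 − 0 − 4 = 1; all invariant factors of ∂_1 are 1 so no torsion. So H_0 = Z.
rank ∂_1 = 4, rank ∂_2 = 5 ⇒ b_1 = 10 − 4 − 5 = 1; all invariant factors of ∂_2 are 1 so no torsion. So H_1 = Z.
rank ∂_2 = 5, rank ∂_3 = 0 ⇒ b_2 = 5 − 5 − 0 = 0. So H_2 = 0.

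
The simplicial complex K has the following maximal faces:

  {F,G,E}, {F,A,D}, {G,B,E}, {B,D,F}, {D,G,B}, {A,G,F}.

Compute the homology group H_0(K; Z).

Order the vertices as A < B < D < E < F < G. Listing each simplex with vertices in this order, K has dimension 2 with simplices:

  0-simplices (6): A, B, D, E, F, G
  1-simplices (12): AD, AF, AG, BD, BE, BF, BG, DF, DG, EF, EG, FG
  2-simplices (6): ADF, AFG, BDF, BDG, BEG, EFG

so the chain groups are C_0 ≅ Z^6, C_1 ≅ Z^12, C_2 ≅ Z^6.

The boundary map ∂_1: C_1 → C_0 maps an edge to its endpoints' difference, ∂[p,q] = q − p.
As a 6×12 matrix over Z this has rank 5, with invariant factors (1,1,1,1,1).

∂_2: C_2 → C_1 maps a triangle to the signed sum of its edges. For instance
  ∂ADF = DF − AF + AD,
  ∂AFG = FG − AG + AF.
As a 12×6 matrix over Z this has rank 6, with invariant factors (1,1,1,1,1,1).

From H_k ≅ ker(∂_k) / im(∂_{k+1}) we obtain:

  H_0: rank C_0 − rank ∂_1 = 6 − 5 = 1, and the invariant factors of ∂_1 are all 1, so H_0 ≅ Z.

H_0 = Z.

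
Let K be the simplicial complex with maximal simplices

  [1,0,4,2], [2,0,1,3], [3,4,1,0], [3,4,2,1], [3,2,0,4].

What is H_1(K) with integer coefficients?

H_1 = 0.

K has 5 vertices, 10 edges, 10 triangles, 5 3-simplices.
rank ∂_1 = 4, rank ∂_2 = 6 ⇒ b_1 = 10 − 4 − 6 = 0; all invariant factors of ∂_2 are 1 so no torsion. So H_1 = 0.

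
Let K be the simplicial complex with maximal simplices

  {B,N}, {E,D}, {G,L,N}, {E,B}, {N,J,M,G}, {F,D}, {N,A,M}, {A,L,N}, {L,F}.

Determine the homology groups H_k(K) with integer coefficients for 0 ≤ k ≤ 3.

Take the total order A < B < D < E < F < G < J < L < M < N on the vertex set. Then K (dimension 3) consists of the simplices:

  0-simplices (10): A, B, D, E, F, G, J, L, M, N
  1-simplices (16): AL, AM, AN, BE, BN, DE, DF, FL, GJ, GL, GM, GN, JM, JN, LN, MN
  2-simplices (7): ALN, AMN, GJM, GJN, GLN, GMN, JMN
  3-simplices (1): GJMN

giving chain groups C_0 ≅ Z^10, C_1 ≅ Z^16, C_2 ≅ Z^7, C_3 ≅ Z^1.

The boundary map ∂_1: C_1 → C_0 is given by ∂[p,q] = [q] − [p].
The 10×16 boundary matrix has rank 9 and Smith normal form diag(1,1,1,1,1,1,1,1,1).

Boundary ∂_2: C_2 → C_1 acts by ∂[p,q,r] = [q,r] − [p,r] + [p,q]. For instance
  ∂JMN = MN − JN + JM,
  ∂GJN = JN − GN + GJ.
The 16×7 boundary matrix has rank 6 and Smith normal form diag(1,1,1,1,1,1).

The boundary map ∂_3: C_3 → C_2 sends each 3-simplex σ to the alternating sum Σ_i (−1)^i (σ with its i-th vertex removed). For instance
  ∂GJMN = JMN − GMN + GJN − GJM.
This gives a 7×1 integer matrix of rank 1; reducing to Smith normal form yields diagonal entries (1).

Reading off H_k = ker ∂_k / im ∂_{k+1}:

  H_0: rank C_0 − rank ∂_1 = 10 − 9 = 1, and the invariant factors of ∂_1 are all 1, so H_0 = Z.
  H_1: rank ker ∂_1 − rank ∂_2 = (16 − 9) − 6 = 1, and the invariant factors of ∂_2 are all 1, so H_1 = Z.
  H_2: rank ker ∂_2 − rank ∂_3 = (7 − 6) − 1 = 0, and the invariant factors of ∂_3 are all 1, so H_2 = 0.
  H_3: rank ker ∂_3 − rank ∂_4 = (1 − 1) − 0 = 0, and there is no ∂_4, so H_3 = 0.

H_0 ≅ Z,  H_1 ≅ Z,  H_2 = 0,  H_3 = 0.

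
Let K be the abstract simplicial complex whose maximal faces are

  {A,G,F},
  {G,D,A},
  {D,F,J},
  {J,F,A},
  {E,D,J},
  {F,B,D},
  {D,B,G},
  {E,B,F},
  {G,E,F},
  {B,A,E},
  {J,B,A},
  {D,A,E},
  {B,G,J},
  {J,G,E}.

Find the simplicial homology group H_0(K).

H_0 ≅ Z.

Fix the vertex order A < B < D < E < F < G < J and write every simplex with vertices in increasing order. Then dim K = 2 and the simplices of K are:

  0-simplices (7): A, B, D, E, F, G, J
  1-simplices (21): AB, AD, AE, AF, AG, AJ, BD, BE, BF, BG, BJ, DE, DF, DG, DJ, EF, EG, EJ, FG, FJ, GJ
  2-simplices (14): ABE, ABJ, ADE, ADG, AFG, AFJ, BDF, BDG, BEF, BGJ, DEJ, DFJ, EFG, EGJ

so the chain groups are C_0 ≅ Z^7, C_1 ≅ Z^21, C_2 ≅ Z^14.

∂_1: C_1 → C_0 maps an edge to its endpoints' difference, ∂[p,q] = q − p.
The 7×21 boundary matrix has rank 6 and Smith normal form diag(1,1,1,1,1,1).

∂_2: C_2 → C_1 sends each 2-simplex [p,q,r] to [q,r] − [p,r] + [p,q]. For instance
  ∂BDG = DG − BG + BD,
  ∂BGJ = GJ − BJ + BG.
This gives a 21×14 integer matrix of rank 13; reducing to Smith normal form yields diagonal entries (1,1,1,1,1,1,1,1,1,1,1,1,1).

Computing H_k = (kernel of ∂_k) / (image of ∂_{k+1}):

  H_0: rank C_0 − rank ∂_1 = 7 − 6 = 1, and the invariant factors of ∂_1 are all 1, so H_0 = Z.

(K is a triangulation of the torus T^2.)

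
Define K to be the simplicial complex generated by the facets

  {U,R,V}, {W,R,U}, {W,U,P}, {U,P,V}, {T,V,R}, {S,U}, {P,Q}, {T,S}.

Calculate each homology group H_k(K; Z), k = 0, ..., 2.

H_0 ≅ Z,  H_1 ≅ Z,  H_2 = 0.

Order the vertices as P < Q < R < S < T < U < V < W. Listing each simplex with vertices in this order, K has dimension 2 with simplices:

  0-simplices (8): P, Q, R, S, T, U, V, W
  1-simplices (13): PQ, PU, PV, PW, RT, RU, RV, RW, ST, SU, TV, UV, UW
  2-simplices (5): PUV, PUW, RTV, RUV, RUW

giving chain groups C_0 ≅ Z^8, C_1 ≅ Z^13, C_2 ≅ Z^5.

Boundary ∂_1: C_1 → C_0 is given by ∂[p,q] = [q] − [p]. For instance
  ∂UW = W − U.
As a 8×13 matrix over Z this has rank 7, with invariant factors (1,1,1,1,1,1,1).

The boundary map ∂_2: C_2 → C_1 acts by ∂[p,q,r] = [q,r] − [p,r] + [p,q]. For instance
  ∂PUW = UW − PW + PU,
  ∂RUV = UV − RV + RU.
This gives a 13×5 integer matrix of rank 5; reducing to Smith normal form yields diagonal entries (1,1,1,1,1).

Reading off H_k = ker ∂_k / im ∂_{k+1}:

  H_0: rank C_0 − rank ∂_1 = 8 − 7 = 1, and the invariant factors of ∂_1 are all 1, so H_0 = Z.
  H_1: rank ker ∂_1 − rank ∂_2 = (13 − 7) − 5 = 1, and the invariant factors of ∂_2 are all 1, so H_1 = Z.
  H_2: rank ker ∂_2 − rank ∂_3 = (5 − 5) − 0 = 0, and there is no ∂_3, so H_2 = 0.

As a check, the Euler characteristic is 8 − 13 + 5 = 0, which agrees with 1 − 1 + 0 = 0.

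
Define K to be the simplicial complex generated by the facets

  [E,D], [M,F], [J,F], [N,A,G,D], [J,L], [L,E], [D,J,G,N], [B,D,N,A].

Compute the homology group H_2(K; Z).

Take the total order A < B < D < E < F < G < J < L < M < N on the vertex set. Then K (dimension 3) consists of the simplices:

  0-simplices (10): A, B, D, E, F, G, J, L, M, N
  1-simplices (17): AB, AD, AG, AN, BD, BN, DE, DG, DJ, DN, EL, FJ, FM, GJ, GN, JL, JN
  2-simplices (10): ABD, ABN, ADG, ADN, AGN, BDN, DGJ, DGN, DJN, GJN
  3-simplices (3): ABDN, ADGN, DGJN

Hence C_0 ≅ Z^10, C_1 ≅ Z^17, C_2 ≅ Z^10, C_3 ≅ Z^3.

The boundary map ∂_1: C_1 → C_0 sends each edge [p,q] (with p < q) to q − p. For instance
  ∂FJ = J − F.
This gives a 10×17 integer matrix of rank 9; reducing to Smith normal form yields diagonal entries (1,1,1,1,1,1,1,1,1).

Boundary ∂_2: C_2 → C_1 sends each 2-simplex [p,q,r] to [q,r] − [p,r] + [p,q]. For instance
  ∂ADN = DN − AN + AD,
  ∂AGN = GN − AN + AG.
This gives a 17×10 integer matrix of rank 7; reducing to Smith normal form yields diagonal entries (1,1,1,1,1,1,1).

Boundary ∂_3: C_3 → C_2 sends each 3-simplex σ to the alternating sum Σ_i (−1)^i (σ with its i-th vertex removed). For instance
  ∂DGJN = GJN − DJN + DGN − DGJ,
  ∂ADGN = DGN − AGN + ADN − ADG.
As a 10×3 matrix over Z this has rank 3, with invariant factors (1,1,1).

Computing H_k = (kernel of ∂_k) / (image of ∂_{k+1}):

  H_2: rank ker ∂_2 − rank ∂_3 = (10 − 7) − 3 = 0, and the invariant factors of ∂_3 are all 1, so H_2 ≅ 0.

H_2 = 0.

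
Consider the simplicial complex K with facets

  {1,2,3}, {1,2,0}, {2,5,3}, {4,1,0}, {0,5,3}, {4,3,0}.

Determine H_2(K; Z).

Order the vertices as 0 < 1 < 2 < 3 < 4 < 5. Listing each simplex with vertices in this order, K has dimension 2 with simplices:

  0-simplices (6): [0], [1], [2], [3], [4], [5]
  1-simplices (12): [0,1], [0,2], [0,3], [0,4], [0,5], [1,2], [1,3], [1,4], [2,3], [2,5], [3,4], [3,5]
  2-simplices (6): [0,1,2], [0,1,4], [0,3,4], [0,3,5], [1,2,3], [2,3,5]

Hence C_0 ≅ Z^6, C_1 ≅ Z^12, C_2 ≅ Z^6.

∂_1: C_1 → C_0 sends each edge [p,q] (with p < q) to q − p.
The resulting 6×12 matrix has rank 5, and its Smith normal form has invariant factors (1,1,1,1,1).

Boundary ∂_2: C_2 → C_1 maps a triangle to the signed sum of its edges. For instance
  ∂[0,1,2] = [1,2] − [0,2] + [0,1],
  ∂[1,2,3] = [2,3] − [1,3] + [1,2].
The 12×6 boundary matrix has rank 6 and Smith normal form diag(1,1,1,1,1,1).

Reading off H_k = ker ∂_k / im ∂_{k+1}:

  H_2: rank ker ∂_2 − rank ∂_3 = (6 − 6) − 0 = 0, and there is no ∂_3, so H_2 ≅ 0.

(K is a triangulation of the cylinder S^1 x I.)

H_2 = 0.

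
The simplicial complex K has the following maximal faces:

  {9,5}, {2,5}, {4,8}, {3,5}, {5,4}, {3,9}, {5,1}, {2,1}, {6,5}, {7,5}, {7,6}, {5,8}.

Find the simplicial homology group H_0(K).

H_0 = Z.

We work with the vertex ordering 1 < 2 < 3 < 4 < 5 < 6 < 7 < 8 < 9. The simplices of K, each written with vertices in increasing order, are:

  0-simplices (9): [1], [2], [3], [4], [5], [6], [7], [8], [9]
  1-simplices (12): [1,2], [1,5], [2,5], [3,5], [3,9], [4,5], [4,8], [5,6], [5,7], [5,8], [5,9], [6,7]

so the chain groups are C_0 ≅ Z^9, C_1 ≅ Z^12.

∂_1: C_1 → C_0 sends each edge [p,q] (with p < q) to q − p.
This gives a 9×12 integer matrix of rank 8; reducing to Smith normal form yields diagonal entries (1,1,1,1,1,1,1,1).

From H_k ≅ ker(∂_k) / im(∂_{k+1}) we obtain:

  H_0: rank C_0 − rank ∂_1 = 9 − 8 = 1, and the invariant factors of ∂_1 are all 1, so H_0 ≅ Z.

(K is a triangulation of a wedge of 4 circles.)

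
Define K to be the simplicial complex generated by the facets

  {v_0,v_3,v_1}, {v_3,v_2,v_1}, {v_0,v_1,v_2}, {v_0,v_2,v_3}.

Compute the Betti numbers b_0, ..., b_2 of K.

b_0 = 1, b_1 = 0, b_2 = 1.

We work with the vertex ordering v_0 < v_1 < v_2 < v_3. The simplices of K, each written with vertices in increasing order, are:

  0-simplices (4): [v_0], [v_1], [v_2], [v_3]
  1-simplices (6): [v_0,v_1], [v_0,v_2], [v_0,v_3], [v_1,v_2], [v_1,v_3], [v_2,v_3]
  2-simplices (4): [v_0,v_1,v_2], [v_0,v_1,v_3], [v_0,v_2,v_3], [v_1,v_2,v_3]

Hence C_0 ≅ Z^4, C_1 ≅ Z^6, C_2 ≅ Z^4.

Boundary ∂_1: C_1 → C_0 sends each edge [p,q] (with p < q) to q − p.
The 4×6 boundary matrix has rank 3 and Smith normal form diag(1,1,1).

∂_2: C_2 → C_1 maps a triangle to the signed sum of its edges. For instance
  ∂[v_0,v_1,v_3] = [v_1,v_3] − [v_0,v_3] + [v_0,v_1],
  ∂[v_0,v_1,v_2] = [v_1,v_2] − [v_0,v_2] + [v_0,v_1].
The resulting 6×4 matrix has rank 3, and its Smith normal form has invariant factors (1,1,1).

Reading off H_k = ker ∂_k / im ∂_{k+1}:

  H_0: rank C_0 − rank ∂_1 = 4 − 3 = 1, and the invariant factors of ∂_1 are all 1, so H_0 ≅ Z.
  H_1: rank ker ∂_1 − rank ∂_2 = (6 − 3) − 3 = 0, and the invariant factors of ∂_2 are all 1, so H_1 ≅ 0.
  H_2: rank ker ∂_2 − rank ∂_3 = (4 − 3) − 0 = 1, and there is no ∂_3, so H_2 ≅ Z.

(K is a triangulation of the 2-sphere S^2.)

Hence the Betti numbers are b_0 = 1, b_1 = 0, b_2 = 1.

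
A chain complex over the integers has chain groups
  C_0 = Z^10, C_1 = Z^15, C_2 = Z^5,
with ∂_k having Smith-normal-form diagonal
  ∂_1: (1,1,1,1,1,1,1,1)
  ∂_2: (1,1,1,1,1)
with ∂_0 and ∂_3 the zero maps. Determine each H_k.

H_0 = Z^2,  H_1 = Z^2,  H_2 = 0.

H_0: b_0 = 10 − 0 − 8 = 2; torsion from ∂_1 factors > 1: none. So H_0 = Z^2.
H_1: b_1 = 15 − 8 − 5 = 2; torsion from ∂_2 factors > 1: none. So H_1 = Z^2.
H_2: b_2 = 5 − 5 − 0 = 0; torsion from ∂_3 factors > 1: none. So H_2 = 0.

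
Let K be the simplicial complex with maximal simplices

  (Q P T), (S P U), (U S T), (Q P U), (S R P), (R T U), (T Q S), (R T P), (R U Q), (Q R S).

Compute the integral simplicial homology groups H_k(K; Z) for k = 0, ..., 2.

H_0 ≅ Z,  H_1 ≅ Z/2Z,  H_2 = 0.

Take the total order P < Q < R < S < T < U on the vertex set. Then K (dimension 2) consists of the simplices:

  0-simplices (6): P, Q, R, S, T, U
  1-simplices (15): PQ, PR, PS, PT, PU, QR, QS, QT, QU, RS, RT, RU, ST, SU, TU
  2-simplices (10): PQT, PQU, PRS, PRT, PSU, QRS, QRU, QST, RTU, STU

so the chain groups are C_0 ≅ Z^6, C_1 ≅ Z^15, C_2 ≅ Z^10.

∂_1: C_1 → C_0 is given by ∂[p,q] = [q] − [p].
As a 6×15 matrix over Z this has rank 5, with invariant factors (1,1,1,1,1).

The boundary map ∂_2: C_2 → C_1 maps a triangle to the signed sum of its edges. For instance
  ∂PQU = QU − PU + PQ,
  ∂QRS = RS − QS + QR.
The 15×10 boundary matrix has rank 10 and Smith normal form diag(1,1,1,1,1,1,1,1,1,2).

Now H_k = ker ∂_k / im ∂_{k+1}, so:

  H_0: rank C_0 − rank ∂_1 = 6 − 5 = 1, and the invariant factors of ∂_1 are all 1, so H_0 ≅ Z.
  H_1: rank ker ∂_1 − rank ∂_2 = (15 − 5) − 10 = 0, and ∂_2 has invariant factor 2 > 1, so H_1 ≅ Z/2Z.
  H_2: rank ker ∂_2 − rank ∂_3 = (10 − 10) − 0 = 0, and there is no ∂_3, so H_2 ≅ 0.

As a check, the Euler characteristic is 6 − 15 + 10 = 1, which agrees with 1 − 0 + 0 = 1.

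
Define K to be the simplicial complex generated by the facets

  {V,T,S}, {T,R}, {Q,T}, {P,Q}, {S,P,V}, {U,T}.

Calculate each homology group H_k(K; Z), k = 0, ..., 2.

K has 7 vertices, 9 edges, 2 triangles.
rank ∂_0 = 0, rank ∂_1 = 6 ⇒ b_0 = 7 − 0 − 6 = 1; all invariant factors of ∂_1 are 1 so no torsion. So H_0 = Z.
rank ∂_1 = 6, rank ∂_2 = 2 ⇒ b_1 = 9 − 6 − 2 = 1; all invariant factors of ∂_2 are 1 so no torsion. So H_1 = Z.
rank ∂_2 = 2, rank ∂_3 = 0 ⇒ b_2 = 2 − 2 − 0 = 0. So H_2 = 0.

H_0 ≅ Z,  H_1 ≅ Z,  H_2 = 0.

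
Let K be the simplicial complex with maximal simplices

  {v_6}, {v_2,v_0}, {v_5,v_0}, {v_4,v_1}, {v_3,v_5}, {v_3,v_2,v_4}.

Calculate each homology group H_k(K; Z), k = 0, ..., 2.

H_0 = Z^2,  H_1 = Z,  H_2 = 0.

K has 7 vertices, 7 edges, 1 triangle.
rank ∂_0 = 0, rank ∂_1 = 5 ⇒ b_0 = 7 − 0 − 5 = 2; all invariant factors of ∂_1 are 1 so no torsion. So H_0 = Z^2.
rank ∂_1 = 5, rank ∂_2 = 1 ⇒ b_1 = 7 − 5 − 1 = 1; all invariant factors of ∂_2 are 1 so no torsion. So H_1 = Z.
rank ∂_2 = 1, rank ∂_3 = 0 ⇒ b_2 = 1 − 1 − 0 = 0. So H_2 = 0.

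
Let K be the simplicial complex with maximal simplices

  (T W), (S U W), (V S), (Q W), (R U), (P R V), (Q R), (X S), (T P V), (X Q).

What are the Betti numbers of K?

Take the total order P < Q < R < S < T < U < V < W < X on the vertex set. Then K (dimension 2) consists of the simplices:

  0-simplices (9): P, Q, R, S, T, U, V, W, X
  1-simplices (15): PR, PT, PV, QR, QW, QX, RU, RV, SU, SV, SW, SX, TV, TW, UW
  2-simplices (3): PRV, PTV, SUW

Hence C_0 ≅ Z^9, C_1 ≅ Z^15, C_2 ≅ Z^3.

Boundary ∂_1: C_1 → C_0 maps an edge to its endpoints' difference, ∂[p,q] = q − p.
This gives a 9×15 integer matrix of rank 8; reducing to Smith normal form yields diagonal entries (1,1,1,1,1,1,1,1).

The boundary map ∂_2: C_2 → C_1 maps a triangle to the signed sum of its edges. For instance
  ∂PRV = RV − PV + PR,
  ∂SUW = UW − SW + SU.
This gives a 15×3 integer matrix of rank 3; reducing to Smith normal form yields diagonal entries (1,1,1).

From H_k ≅ ker(∂_k) / im(∂_{k+1}) we obtain:

  H_0: rank C_0 − rank ∂_1 = 9 − 8 = 1, and the invariant factors of ∂_1 are all 1, so H_0 = Z.
  H_1: rank ker ∂_1 − rank ∂_2 = (15 − 8) − 3 = 4, and the invariant factors of ∂_2 are all 1, so H_1 = Z^4.
  H_2: rank ker ∂_2 − rank ∂_3 = (3 − 3) − 0 = 0, and there is no ∂_3, so H_2 = 0.

Hence the Betti numbers are b_0 = 1, b_1 = 4, b_2 = 0.

b_0 = 1, b_1 = 4, b_2 = 0.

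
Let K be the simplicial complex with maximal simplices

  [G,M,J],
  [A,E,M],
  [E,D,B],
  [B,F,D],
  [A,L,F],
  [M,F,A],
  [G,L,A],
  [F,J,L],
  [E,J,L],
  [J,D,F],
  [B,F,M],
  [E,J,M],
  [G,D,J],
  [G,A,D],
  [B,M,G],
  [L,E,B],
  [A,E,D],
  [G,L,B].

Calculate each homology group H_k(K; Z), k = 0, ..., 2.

H_0 ≅ Z,  H_1 ≅ Z^2,  H_2 ≅ Z.

Fix the vertex order A < B < D < E < F < G < J < L < M and write every simplex with vertices in increasing order. Then dim K = 2 and the simplices of K are:

  0-simplices (9): A, B, D, E, F, G, J, L, M
  1-simplices (27): AD, AE, AF, AG, AL, AM, BD, BE, BF, BG, BL, BM, DE, DF, DG, DJ, EJ, EL, EM, FJ, FL, FM, GJ, GL, GM, JL, JM
  2-simplices (18): ADE, ADG, AEM, AFL, AFM, AGL, BDE, BDF, BEL, BFM, BGL, BGM, DFJ, DGJ, EJL, EJM, FJL, GJM

Hence C_0 ≅ Z^9, C_1 ≅ Z^27, C_2 ≅ Z^18.

∂_1: C_1 → C_0 maps an edge to its endpoints' difference, ∂[p,q] = q − p.
The resulting 9×27 matrix has rank 8, and its Smith normal form has invariant factors (1,1,1,1,1,1,1,1).

∂_2: C_2 → C_1 maps a triangle to the signed sum of its edges. For instance
  ∂BEL = EL − BL + BE,
  ∂AFL = FL − AL + AF.
This gives a 27×18 integer matrix of rank 17; reducing to Smith normal form yields diagonal entries (1,1,1,1,1,1,1,1,1,1,1,1,1,1,1,1,1).

From H_k ≅ ker(∂_k) / im(∂_{k+1}) we obtain:

  H_0: rank C_0 − rank ∂_1 = 9 − 8 = 1, and the invariant factors of ∂_1 are all 1, so H_0 ≅ Z.
  H_1: rank ker ∂_1 − rank ∂_2 = (27 − 8) − 17 = 2, and the invariant factors of ∂_2 are all 1, so H_1 ≅ Z^2.
  H_2: rank ker ∂_2 − rank ∂_3 = (18 − 17) − 0 = 1, and there is no ∂_3, so H_2 ≅ Z.

As a check, the Euler characteristic is 9 − 27 + 18 = 0, which agrees with 1 − 2 + 1 = 0.
(K is a triangulation of the torus T^2.)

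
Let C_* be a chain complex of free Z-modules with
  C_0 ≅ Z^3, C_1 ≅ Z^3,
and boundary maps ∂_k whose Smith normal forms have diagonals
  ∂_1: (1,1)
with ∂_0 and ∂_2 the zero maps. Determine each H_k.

H_0: b_0 = 3 − 0 − 2 = 1; torsion from ∂_1 factors > 1: none. So H_0 = Z.
H_1: b_1 = 3 − 2 − 0 = 1; torsion from ∂_2 factors > 1: none. So H_1 = Z.

H_0 = Z,  H_1 = Z.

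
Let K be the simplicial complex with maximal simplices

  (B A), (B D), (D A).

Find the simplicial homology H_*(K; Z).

Take the total order A < B < D on the vertex set. Then K (dimension 1) consists of the simplices:

  0-simplices (3): A, B, D
  1-simplices (3): AB, AD, BD

giving chain groups C_0 ≅ Z^3, C_1 ≅ Z^3.

Boundary ∂_1: C_1 → C_0 sends each edge [p,q] (with p < q) to q − p. For instance
  ∂BD = D − B.
The 3×3 boundary matrix has rank 2 and Smith normal form diag(1,1).

Now H_k = ker ∂_k / im ∂_{k+1}, so:

  H_0: rank C_0 − rank ∂_1 = 3 − 2 = 1, and the invariant factors of ∂_1 are all 1, so H_0 = Z.
  H_1: rank ker ∂_1 − rank ∂_2 = (3 − 2) − 0 = 1, and there is no ∂_2, so H_1 = Z.

As a check, the Euler characteristic is 3 − 3 = 0, which agrees with 1 − 1 = 0.

H_0 = Z,  H_1 = Z.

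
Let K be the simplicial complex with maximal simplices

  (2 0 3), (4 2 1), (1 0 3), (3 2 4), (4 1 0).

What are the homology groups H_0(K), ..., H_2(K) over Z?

H_0 = Z,  H_1 = Z,  H_2 = 0.

Take the total order 0 < 1 < 2 < 3 < 4 on the vertex set. Then K (dimension 2) consists of the simplices:

  0-simplices (5): [0], [1], [2], [3], [4]
  1-simplices (10): [0,1], [0,2], [0,3], [0,4], [1,2], [1,3], [1,4], [2,3], [2,4], [3,4]
  2-simplices (5): [0,1,3], [0,1,4], [0,2,3], [1,2,4], [2,3,4]

Hence C_0 ≅ Z^5, C_1 ≅ Z^10, C_2 ≅ Z^5.

Boundary ∂_1: C_1 → C_0 is given by ∂[p,q] = [q] − [p]. For instance
  ∂[1,2] = [2] − [1].
The resulting 5×10 matrix has rank 4, and its Smith normal form has invariant factors (1,1,1,1).

Boundary ∂_2: C_2 → C_1 maps a triangle to the signed sum of its edges. For instance
  ∂[1,2,4] = [2,4] − [1,4] + [1,2],
  ∂[0,2,3] = [2,3] − [0,3] + [0,2].
As a 10×5 matrix over Z this has rank 5, with invariant factors (1,1,1,1,1).

Now H_k = ker ∂_k / im ∂_{k+1}, so:

  H_0: rank C_0 − rank ∂_1 = 5 − 4 = 1, and the invariant factors of ∂_1 are all 1, so H_0 = Z.
  H_1: rank ker ∂_1 − rank ∂_2 = (10 − 4) − 5 = 1, and the invariant factors of ∂_2 are all 1, so H_1 = Z.
  H_2: rank ker ∂_2 − rank ∂_3 = (5 − 5) − 0 = 0, and there is no ∂_3, so H_2 = 0.

As a check, the Euler characteristic is 5 − 10 + 5 = 0, which agrees with 1 − 1 + 0 = 0.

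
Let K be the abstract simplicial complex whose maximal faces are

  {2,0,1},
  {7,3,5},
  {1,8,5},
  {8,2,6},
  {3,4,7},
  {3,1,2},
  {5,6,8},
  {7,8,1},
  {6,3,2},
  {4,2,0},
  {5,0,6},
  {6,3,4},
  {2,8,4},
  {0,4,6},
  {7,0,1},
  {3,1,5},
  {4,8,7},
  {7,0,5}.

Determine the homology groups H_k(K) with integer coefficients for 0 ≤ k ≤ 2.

We work with the vertex ordering 0 < 1 < 2 < 3 < 4 < 5 < 6 < 7 < 8. The simplices of K, each written with vertices in increasing order, are:

  0-simplices (9): [0], [1], [2], [3], [4], [5], [6], [7], [8]
  1-simplices (27): (27 of them)
  2-simplices (18): [0,1,2], [0,1,7], [0,2,4], [0,4,6], [0,5,6], [0,5,7], [1,2,3], [1,3,5], [1,5,8], [1,7,8], [2,3,6], [2,4,8], [2,6,8], [3,4,6], [3,4,7], [3,5,7], [4,7,8], [5,6,8]

Hence C_0 ≅ Z^9, C_1 ≅ Z^27, C_2 ≅ Z^18.

Boundary ∂_1: C_1 → C_0 is given by ∂[p,q] = [q] − [p]. For instance
  ∂[5,8] = [8] − [5].
The resulting 9×27 matrix has rank 8, and its Smith normal form has invariant factors (1,1,1,1,1,1,1,1).

∂_2: C_2 → C_1 maps a triangle to the signed sum of its edges. For instance
  ∂[1,5,8] = [5,8] − [1,8] + [1,5],
  ∂[1,7,8] = [7,8] − [1,8] + [1,7].
This gives a 27×18 integer matrix of rank 18; reducing to Smith normal form yields diagonal entries (1,1,1,1,1,1,1,1,1,1,1,1,1,1,1,1,1,2).

Reading off H_k = ker ∂_k / im ∂_{k+1}:

  H_0: rank C_0 − rank ∂_1 = 9 − 8 = 1, and the invariant factors of ∂_1 are all 1, so H_0 = Z.
  H_1: rank ker ∂_1 − rank ∂_2 = (27 − 8) − 18 = 1, and ∂_2 has invariant factor 2 > 1, so H_1 = Z ⊕ Z/2.
  H_2: rank ker ∂_2 − rank ∂_3 = (18 − 18) − 0 = 0, and there is no ∂_3, so H_2 = 0.

H_0 ≅ Z,  H_1 ≅ Z ⊕ Z/2,  H_2 = 0.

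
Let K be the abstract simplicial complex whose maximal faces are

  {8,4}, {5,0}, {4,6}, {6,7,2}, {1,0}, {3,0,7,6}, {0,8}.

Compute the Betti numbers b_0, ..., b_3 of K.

Take the total order 0 < 1 < 2 < 3 < 4 < 5 < 6 < 7 < 8 on the vertex set. Then K (dimension 3) consists of the simplices:

  0-simplices (9): [0], [1], [2], [3], [4], [5], [6], [7], [8]
  1-simplices (13): [0,1], [0,3], [0,5], [0,6], [0,7], [0,8], [2,6], [2,7], [3,6], [3,7], [4,6], [4,8], [6,7]
  2-simplices (5): [0,3,6], [0,3,7], [0,6,7], [2,6,7], [3,6,7]
  3-simplices (1): [0,3,6,7]

giving chain groups C_0 ≅ Z^9, C_1 ≅ Z^13, C_2 ≅ Z^5, C_3 ≅ Z^1.

The boundary map ∂_1: C_1 → C_0 sends each edge [p,q] (with p < q) to q − p. For instance
  ∂[0,8] = [8] − [0].
The resulting 9×13 matrix has rank 8, and its Smith normal form has invariant factors (1,1,1,1,1,1,1,1).

∂_2: C_2 → C_1 maps a triangle to the signed sum of its edges. For instance
  ∂[2,6,7] = [6,7] − [2,7] + [2,6],
  ∂[0,6,7] = [6,7] − [0,7] + [0,6].
The 13×5 boundary matrix has rank 4 and Smith normal form diag(1,1,1,1).

∂_3: C_3 → C_2 sends each 3-simplex σ to the alternating sum Σ_i (−1)^i (σ with its i-th vertex removed). For instance
  ∂[0,3,6,7] = [3,6,7] − [0,6,7] + [0,3,7] − [0,3,6].
The 5×1 boundary matrix has rank 1 and Smith normal form diag(1).

Now H_k = ker ∂_k / im ∂_{k+1}, so:

  H_0: rank C_0 − rank ∂_1 = 9 − 8 = 1, and the invariant factors of ∂_1 are all 1, so H_0 = Z.
  H_1: rank ker ∂_1 − rank ∂_2 = (13 − 8) − 4 = 1, and the invariant factors of ∂_2 are all 1, so H_1 = Z.
  H_2: rank ker ∂_2 − rank ∂_3 = (5 − 4) − 1 = 0, and the invariant factors of ∂_3 are all 1, so H_2 = 0.
  H_3: rank ker ∂_3 − rank ∂_4 = (1 − 1) − 0 = 0, and there is no ∂_4, so H_3 = 0.

Hence the Betti numbers are b_0 = 1, b_1 = 1, b_2 = 0, b_3 = 0.

b_0 = 1, b_1 = 1, b_2 = 0, b_3 = 0.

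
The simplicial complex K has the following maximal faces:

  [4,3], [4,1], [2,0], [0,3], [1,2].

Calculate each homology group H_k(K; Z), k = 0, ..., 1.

Order the vertices as 0 < 1 < 2 < 3 < 4. Listing each simplex with vertices in this order, K has dimension 1 with simplices:

  0-simplices (5): [0], [1], [2], [3], [4]
  1-simplices (5): [0,2], [0,3], [1,2], [1,4], [3,4]

so the chain groups are C_0 ≅ Z^5, C_1 ≅ Z^5.

∂_1: C_1 → C_0 is given by ∂[p,q] = [q] − [p].
The resulting 5×5 matrix has rank 4, and its Smith normal form has invariant factors (1,1,1,1).

Now H_k = ker ∂_k / im ∂_{k+1}, so:

  H_0: rank C_0 − rank ∂_1 = 5 − 4 = 1, and the invariant factors of ∂_1 are all 1, so H_0 ≅ Z.
  H_1: rank ker ∂_1 − rank ∂_2 = (5 − 4) − 0 = 1, and there is no ∂_2, so H_1 ≅ Z.

As a check, the Euler characteristic is 5 − 5 = 0, which agrees with 1 − 1 = 0.

H_0 ≅ Z,  H_1 ≅ Z.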